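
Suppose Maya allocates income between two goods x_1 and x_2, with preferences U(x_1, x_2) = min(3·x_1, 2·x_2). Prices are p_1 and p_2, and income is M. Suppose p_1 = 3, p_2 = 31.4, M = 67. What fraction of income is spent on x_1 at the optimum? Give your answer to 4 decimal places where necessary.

share on x_1 = 0.0599

With perfect complements, no substitution: consume in ratio x_1:x_2 = 2:3.
Budget: p_1·x_1 + p_2·(3/2)·x_1 = M, so (2·p_1 + 3·p_2)·x_1 = 2·M.
Demand: x_1*(p_1,p_2,M) = 2·M/(2·p_1 + 3·p_2), x_2* = 3·M/(2·p_1 + 3·p_2).
Here 2·3 + 3·31.4 = 100.2, giving x_1* = 1.3373 and x_2* = 2.006.
Expenditure on x_1: 3·1.3373 = 4.012; share = 0.0599.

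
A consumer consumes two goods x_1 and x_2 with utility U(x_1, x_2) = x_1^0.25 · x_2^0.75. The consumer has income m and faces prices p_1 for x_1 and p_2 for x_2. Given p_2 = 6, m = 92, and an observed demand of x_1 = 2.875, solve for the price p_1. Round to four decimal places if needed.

The MRS is (1/3)·x_2/x_1. Set MRS = p_1/p_2.
So 0.25·p_2·x_2 = 0.75·p_1·x_1; combined with the budget, a share 0.25 of income goes to x_1.
Demand: x_1*(p_1,p_2,m) = 0.25·m/p_1 and x_2* = 0.75·m/p_2.
Set x_1* = 2.875 in the demand function and solve for p_1: p_1 = 8.

p_1 = 8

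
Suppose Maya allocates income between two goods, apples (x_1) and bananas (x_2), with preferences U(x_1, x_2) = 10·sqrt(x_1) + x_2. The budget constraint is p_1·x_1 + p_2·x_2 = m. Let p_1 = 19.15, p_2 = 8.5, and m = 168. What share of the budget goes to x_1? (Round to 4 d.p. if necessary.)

Set MRS = p_1/p_2: 5·x_1^(−1/2) = p_1/p_2.
Solve: √x_1 = 5·p_2/p_1, so x_1*(p_1,p_2) = (5·p_2/p_1)², and x_2* = (m − p_1·x_1*)/p_2.
Plugging in: x_1* = (5·8.5/19.15)² = 4.9254, x_2* = 8.6681.
Expenditure on x_1: 19.15·4.9254 = 94.3211; share = 0.5614.

share on x_1 = 0.5614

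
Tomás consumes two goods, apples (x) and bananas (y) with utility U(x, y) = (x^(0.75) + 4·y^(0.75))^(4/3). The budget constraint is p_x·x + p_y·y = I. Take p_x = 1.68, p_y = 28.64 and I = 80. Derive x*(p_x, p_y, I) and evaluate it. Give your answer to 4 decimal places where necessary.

x* = 45.2794

With the ratio pinned down, the budget gives x* = I/(p_x + p_y·(y/x)) and y* = (y/x)·x*.
Numerically y/x = 0.003031, so x* = 80/(1.68 + 28.64·0.003031) = 45.2794.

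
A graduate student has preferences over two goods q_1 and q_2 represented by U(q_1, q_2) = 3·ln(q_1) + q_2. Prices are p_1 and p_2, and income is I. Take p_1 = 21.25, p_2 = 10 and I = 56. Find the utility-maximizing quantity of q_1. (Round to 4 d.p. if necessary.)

q_1* = 1.4118

MU_q_1 = 3/q_1, MU_q_2 = 1. Tangency: 3/q_1 = p_1/p_2.
So q_1*(p_1,p_2) = 3·p_2/p_1, independent of income; and q_2* = (I − 3·p_2)/p_2.
At the given prices: q_1* = 3·10/21.25 = 1.4118.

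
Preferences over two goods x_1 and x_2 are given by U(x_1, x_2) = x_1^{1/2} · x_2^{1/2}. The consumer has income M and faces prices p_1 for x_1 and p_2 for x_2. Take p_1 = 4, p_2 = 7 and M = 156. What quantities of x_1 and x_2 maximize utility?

x_1* = 19.5, x_2* = 11.1429

Tangency: MRS = x_2/x_1 = p_1/p_2.
So 0.5·p_2·x_2 = 0.5·p_1·x_1; combined with the budget, a share 0.5 of income goes to x_1.
Demand: x_1*(p_1,p_2,M) = 0.5·M/p_1 and x_2* = 0.5·M/p_2.
At p_1=4, p_2=7, M=156: x_1* = 0.5·156/4 = 19.5, x_2* = 11.1429.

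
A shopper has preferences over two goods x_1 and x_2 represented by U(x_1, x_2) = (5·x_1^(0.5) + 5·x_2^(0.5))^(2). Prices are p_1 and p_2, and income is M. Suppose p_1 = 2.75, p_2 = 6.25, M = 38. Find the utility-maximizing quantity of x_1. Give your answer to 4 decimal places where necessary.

Substitute x_2 = (x_2/x_1)·x_1 into the budget: x_1* = M/(p_1 + p_2·(x_2/x_1)).
Numerically x_2/x_1 = 0.1936, so x_1* = 38/(2.75 + 6.25·0.1936) = 9.596.

x_1* = 9.596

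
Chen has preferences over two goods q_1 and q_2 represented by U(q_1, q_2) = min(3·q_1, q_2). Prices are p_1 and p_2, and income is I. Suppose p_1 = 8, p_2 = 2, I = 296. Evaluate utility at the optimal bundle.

V = 63.4286

With perfect complements, no substitution: consume in ratio q_1:q_2 = 1:3.
Budget: p_1·q_1 + p_2·3·q_1 = I, so (p_1 + 3·p_2)·q_1 = I.
Demand: q_1*(p_1,p_2,I) = I/(p_1 + 3·p_2), q_2* = 3·I/(p_1 + 3·p_2).
Here 8 + 3·2 = 14, giving q_1* = 21.1429 and q_2* = 63.4286.
Utility at the optimum: U(21.1429, 63.4286) = 63.4286.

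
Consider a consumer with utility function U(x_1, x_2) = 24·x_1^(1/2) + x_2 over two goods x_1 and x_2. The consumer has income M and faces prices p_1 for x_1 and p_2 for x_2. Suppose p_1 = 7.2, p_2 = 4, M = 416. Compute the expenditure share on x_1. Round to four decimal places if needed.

Set MRS = p_1/p_2: 12·x_1^(−1/2) = p_1/p_2.
Solve: √x_1 = 12·p_2/p_1, so x_1*(p_1,p_2) = (12·p_2/p_1)², and x_2* = (M − p_1·x_1*)/p_2.
Plugging in: x_1* = (12·4/7.2)² = 44.4444, x_2* = 24.
Expenditure on x_1: 7.2·44.4444 = 320; share = 0.7692.

share on x_1 = 0.7692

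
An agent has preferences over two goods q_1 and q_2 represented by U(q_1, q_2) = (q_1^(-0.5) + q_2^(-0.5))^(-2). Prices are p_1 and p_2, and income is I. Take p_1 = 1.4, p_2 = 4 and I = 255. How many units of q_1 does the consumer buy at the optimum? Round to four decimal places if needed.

MRS = MU_q_1/MU_q_2 = (q_2/q_1)^(1.5). Set equal to p_1/p_2.
Solve for the ratio: q_2/q_1 = [p_1/p_2]^(2/3).
Substitute q_2 = (q_2/q_1)·q_1 into the budget: q_1* = I/(p_1 + p_2·(q_2/q_1)).
Numerically q_2/q_1 = 0.496644, so q_1* = 255/(1.4 + 4·0.496644) = 75.2973.

q_1* = 75.2973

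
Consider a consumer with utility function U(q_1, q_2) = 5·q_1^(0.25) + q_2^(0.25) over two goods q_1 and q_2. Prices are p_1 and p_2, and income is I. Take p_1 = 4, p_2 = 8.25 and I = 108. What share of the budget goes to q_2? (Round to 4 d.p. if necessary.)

With the ratio pinned down, the budget gives q_1* = I/(p_1 + p_2·(q_2/q_1)) and q_2* = (q_2/q_1)·q_1*.
Numerically q_2/q_1 = 0.04455, so q_1* = 108/(4 + 8.25·0.04455) = 24.7279 and q_2* = 0.04455·24.7279 = 1.1016.
Expenditure on q_2: 8.25·1.1016 = 9.0884; share = 0.0842.

share on q_2 = 0.0842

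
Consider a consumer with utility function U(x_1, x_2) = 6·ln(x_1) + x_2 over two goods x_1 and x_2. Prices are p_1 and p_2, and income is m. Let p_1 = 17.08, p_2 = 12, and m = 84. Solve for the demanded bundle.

Set MRS = p_1/p_2: (6/x_1)/1 = p_1/p_2.
So x_1*(p_1,p_2) = 6·p_2/p_1, independent of income; and x_2* = (m − 6·p_2)/p_2.
At the given prices: x_1* = 6·12/17.08 = 4.2155, and x_2* = 1.

x_1* = 4.2155, x_2* = 1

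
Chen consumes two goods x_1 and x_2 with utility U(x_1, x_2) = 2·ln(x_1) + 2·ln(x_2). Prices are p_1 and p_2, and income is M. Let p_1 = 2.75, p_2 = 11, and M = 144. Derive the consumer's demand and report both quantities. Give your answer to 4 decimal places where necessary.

x_1* = 26.1818, x_2* = 6.5455

The MRS is x_2/x_1. Set MRS = p_1/p_2.
So 2·p_2·x_2 = 2·p_1·x_1; combined with the budget, a share 0.5 of income goes to x_1.
Demand: x_1*(p_1,p_2,M) = 0.5·M/p_1 and x_2* = 0.5·M/p_2.
At p_1=2.75, p_2=11, M=144: x_1* = 0.5·144/2.75 = 26.1818, x_2* = 6.5455.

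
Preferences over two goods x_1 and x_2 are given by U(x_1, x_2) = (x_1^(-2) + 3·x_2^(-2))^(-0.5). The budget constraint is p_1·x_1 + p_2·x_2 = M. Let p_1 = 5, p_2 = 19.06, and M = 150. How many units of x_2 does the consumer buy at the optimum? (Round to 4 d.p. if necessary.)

x_2* = 6.1286

MRS = MU_x_1/MU_x_2 = (1/3)·(x_2/x_1)^(3). Set equal to p_1/p_2.
Solve for the ratio: x_2/x_1 = [3·p_1/p_2]^(1/3).
With the ratio pinned down, the budget gives x_1* = M/(p_1 + p_2·(x_2/x_1)) and x_2* = (x_2/x_1)·x_1*.
Numerically x_2/x_1 = 0.923257, so x_1* = 150/(5 + 19.06·0.923257) = 6.638 and x_2* = 0.923257·6.638 = 6.1286.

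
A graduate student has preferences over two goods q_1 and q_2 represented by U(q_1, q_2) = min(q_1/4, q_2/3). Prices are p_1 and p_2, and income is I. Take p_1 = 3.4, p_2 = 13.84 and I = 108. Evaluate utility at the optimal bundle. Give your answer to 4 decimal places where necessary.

Leontief preferences: the optimum is at the kink where q_1/4 = q_2/3, i.e. q_2 = (3/4)·q_1.
Budget: p_1·q_1 + p_2·(3/4)·q_1 = I, so (4·p_1 + 3·p_2)·q_1 = 4·I.
Demand: q_1*(p_1,p_2,I) = 4·I/(4·p_1 + 3·p_2), q_2* = 3·I/(4·p_1 + 3·p_2).
Here 4·3.4 + 3·13.84 = 55.12, giving q_1* = 7.8374 and q_2* = 5.8781.
Utility at the optimum: U(7.8374, 5.8781) = 1.9594.

V = 1.9594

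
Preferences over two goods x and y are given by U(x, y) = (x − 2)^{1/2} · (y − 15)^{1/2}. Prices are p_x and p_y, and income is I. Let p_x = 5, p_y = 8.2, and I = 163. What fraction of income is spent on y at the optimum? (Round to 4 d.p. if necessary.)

share on y = 0.8466

Let x' = x−2, y' = y−15. MRS = y'/x' = p_x/p_y.
After buying the subsistence bundle (2, 15), a share 0.5 of the remaining income goes to x: x* = 2 + 0.5·(I − 2p_x − 15p_y)/p_x.
Discretionary income = 163 − 2·5 − 15·8.2 = 30; x* = 2 + 0.5·30/5 = 5; y* = 15 + 0.5·30/8.2 = 16.8293.
Expenditure on y: 8.2·16.8293 = 138; share = 0.8466.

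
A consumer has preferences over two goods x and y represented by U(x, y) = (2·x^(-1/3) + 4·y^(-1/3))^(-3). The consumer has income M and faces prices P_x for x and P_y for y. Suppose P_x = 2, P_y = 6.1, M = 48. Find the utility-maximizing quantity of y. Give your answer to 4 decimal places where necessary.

MU_x ∝ 2·x^(-4/3), MU_y ∝ 4·y^(-4/3), so MRS = (1/2)·(y/x)^(4/3) = P_x/P_y.
Hence y/x = (2·P_x/P_y)^(1/(4/3)), i.e. raised to the 0.75 power.
Substitute y = (y/x)·x into the budget: x* = M/(P_x + P_y·(y/x)).
Numerically y/x = 0.728698, so x* = 48/(2 + 6.1·0.728698) = 7.4476 and y* = 0.728698·7.4476 = 5.427.

y* = 5.427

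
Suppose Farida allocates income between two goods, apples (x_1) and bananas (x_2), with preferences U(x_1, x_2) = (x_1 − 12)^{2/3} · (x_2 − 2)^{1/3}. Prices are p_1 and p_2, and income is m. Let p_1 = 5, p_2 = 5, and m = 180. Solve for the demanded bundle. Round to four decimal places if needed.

x_1* = 26.6667, x_2* = 9.3333

Substituting into the budget: x_1* = 12 + 2/3·(m − 12·p_1 − 2·p_2)/p_1, and x_2* = 2 + 1/3·(…)/p_2.
Discretionary income = 180 − 12·5 − 2·5 = 110; x_1* = 12 + 2/3·110/5 = 26.6667; x_2* = 2 + 1/3·110/5 = 9.3333.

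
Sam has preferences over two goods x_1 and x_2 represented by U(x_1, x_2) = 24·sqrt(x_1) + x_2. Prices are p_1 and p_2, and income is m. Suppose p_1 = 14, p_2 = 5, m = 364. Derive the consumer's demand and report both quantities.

x_1* = 18.3673, x_2* = 21.3714

Thus x_1* = (12·p_2/p_1)² — independent of m — with the rest of income spent on x_2.
Plugging in: x_1* = (12·5/14)² = 18.3673, x_2* = 21.3714.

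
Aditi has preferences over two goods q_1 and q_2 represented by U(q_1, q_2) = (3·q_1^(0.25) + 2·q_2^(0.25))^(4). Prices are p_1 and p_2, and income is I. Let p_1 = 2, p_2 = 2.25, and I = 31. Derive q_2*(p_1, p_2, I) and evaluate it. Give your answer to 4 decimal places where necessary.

q_2* = 4.9457

MU_q_1 ∝ 3·q_1^(-0.75), MU_q_2 ∝ 2·q_2^(-0.75), so MRS = (3/2)·(q_2/q_1)^(0.75) = p_1/p_2.
Solve for the ratio: q_2/q_1 = [(2/3)·p_1/p_2]^(4/3).
With the ratio pinned down, the budget gives q_1* = I/(p_1 + p_2·(q_2/q_1)) and q_2* = (q_2/q_1)·q_1*.
Numerically q_2/q_1 = 0.497747, so q_1* = 31/(2 + 2.25·0.497747) = 9.9361 and q_2* = 0.497747·9.9361 = 4.9457.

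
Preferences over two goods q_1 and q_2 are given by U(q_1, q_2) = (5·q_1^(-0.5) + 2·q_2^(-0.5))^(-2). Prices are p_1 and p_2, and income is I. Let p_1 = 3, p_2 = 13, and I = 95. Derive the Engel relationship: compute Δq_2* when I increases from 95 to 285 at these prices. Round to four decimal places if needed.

Substitute q_2 = (q_2/q_1)·q_1 into the budget: q_1* = I/(p_1 + p_2·(q_2/q_1)).
Numerically q_2/q_1 = 0.204248, so q_1* = 95/(3 + 13·0.204248) = 16.7986 and q_2* = 0.204248·16.7986 = 3.4311.
At I' = 285: q_2* = 10.2933. Change: 10.2933 − 3.4311 = 6.8622.

Δq_2* = 6.8622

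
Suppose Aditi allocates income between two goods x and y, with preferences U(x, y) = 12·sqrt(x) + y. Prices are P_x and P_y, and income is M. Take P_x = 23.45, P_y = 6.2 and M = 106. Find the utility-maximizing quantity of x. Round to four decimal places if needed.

x* = 2.5165

Utility is quasi-linear in y; the FOC for x is 6/√x = P_x/P_y.
Thus x* = (6·P_y/P_x)² — independent of M — with the rest of income spent on y.
Plugging in: x* = (6·6.2/23.45)² = 2.5165.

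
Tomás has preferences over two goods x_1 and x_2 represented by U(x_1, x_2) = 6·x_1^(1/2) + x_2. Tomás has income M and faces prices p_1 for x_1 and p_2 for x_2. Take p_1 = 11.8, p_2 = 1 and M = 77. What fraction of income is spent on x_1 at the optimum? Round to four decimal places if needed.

MU_x_1 = 3/√x_1, MU_x_2 = 1. Tangency: 3/√x_1 = p_1/p_2.
Solve: √x_1 = 3·p_2/p_1, so x_1*(p_1,p_2) = (3·p_2/p_1)², and x_2* = (M − p_1·x_1*)/p_2.
Plugging in: x_1* = (3·1/11.8)² = 0.0646, x_2* = 76.2373.
Expenditure on x_1: 11.8·0.0646 = 0.7627; share = 0.0099.

share on x_1 = 0.0099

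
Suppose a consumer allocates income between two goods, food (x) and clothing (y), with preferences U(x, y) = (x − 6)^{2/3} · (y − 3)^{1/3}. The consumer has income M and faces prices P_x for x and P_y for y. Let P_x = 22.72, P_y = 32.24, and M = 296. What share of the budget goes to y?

MRS = 2·(y−3)/(x−6). Tangency with P_x/P_y gives y−3 = (1/2)·(P_x/P_y)·(x−6).
Substituting into the budget: x* = 6 + 2/3·(M − 6·P_x − 3·P_y)/P_x, and y* = 3 + 1/3·(…)/P_y.
Discretionary income = 296 − 6·22.72 − 3·32.24 = 62.96; x* = 6 + 2/3·62.96/22.72 = 7.8474; y* = 3 + 1/3·62.96/32.24 = 3.651.
Expenditure on y: 32.24·3.651 = 117.7067; share = 0.3977.

share on y = 0.3977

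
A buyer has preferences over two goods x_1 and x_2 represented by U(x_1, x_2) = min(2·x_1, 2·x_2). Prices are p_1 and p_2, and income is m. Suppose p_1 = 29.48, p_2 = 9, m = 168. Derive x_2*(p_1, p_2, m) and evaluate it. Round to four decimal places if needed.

x_2* = 4.3659

With perfect complements, no substitution: consume in ratio x_1:x_2 = 2:2.
Budget: p_1·x_1 + p_2·x_1 = m, so (2·p_1 + 2·p_2)·x_1 = 2·m.
Demand: x_1*(p_1,p_2,m) = 2·m/(2·p_1 + 2·p_2), x_2* = 2·m/(2·p_1 + 2·p_2).
Here 2·29.48 + 2·9 = 76.96, giving x_2* = 4.3659.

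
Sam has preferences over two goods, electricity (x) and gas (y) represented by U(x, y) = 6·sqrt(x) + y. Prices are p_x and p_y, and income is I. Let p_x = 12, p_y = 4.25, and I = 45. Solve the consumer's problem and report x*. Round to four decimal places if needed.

x* = 1.1289

Plugging in: x* = (3·4.25/12)² = 1.1289.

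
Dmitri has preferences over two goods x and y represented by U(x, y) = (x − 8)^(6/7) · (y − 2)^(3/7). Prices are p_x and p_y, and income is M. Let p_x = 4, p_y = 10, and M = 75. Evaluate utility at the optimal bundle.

V = 2.8233

This is Cobb-Douglas in (x−8, y−2): tangency gives 6/7·p_y·(y−2) = 3/7·p_x·(x−8).
Substituting into the budget: x* = 8 + 2/3·(M − 8·p_x − 2·p_y)/p_x, and y* = 2 + 1/3·(…)/p_y.
Discretionary income = 75 − 8·4 − 2·10 = 23; x* = 8 + 2/3·23/4 = 11.8333; y* = 2 + 1/3·23/10 = 2.7667.
Utility at the optimum: U(11.8333, 2.7667) = 2.8233.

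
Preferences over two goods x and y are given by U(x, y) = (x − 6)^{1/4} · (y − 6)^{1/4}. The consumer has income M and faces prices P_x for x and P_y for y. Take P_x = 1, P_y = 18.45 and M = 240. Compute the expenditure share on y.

share on y = 0.7181

This is Cobb-Douglas in (x−6, y−6): tangency gives 0.25·P_y·(y−6) = 0.25·P_x·(x−6).
After buying the subsistence bundle (6, 6), a share 0.5 of the remaining income goes to x: x* = 6 + 0.5·(M − 6P_x − 6P_y)/P_x.
Discretionary income = 240 − 6·1 − 6·18.45 = 123.3; x* = 6 + 0.5·123.3/1 = 67.65; y* = 6 + 0.5·123.3/18.45 = 9.3415.
Expenditure on y: 18.45·9.3415 = 172.35; share = 0.7181.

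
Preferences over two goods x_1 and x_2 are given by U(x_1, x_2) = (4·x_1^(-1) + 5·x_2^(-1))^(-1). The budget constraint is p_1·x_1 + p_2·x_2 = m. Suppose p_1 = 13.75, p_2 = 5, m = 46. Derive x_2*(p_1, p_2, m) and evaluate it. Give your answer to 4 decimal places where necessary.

MRS = MU_x_1/MU_x_2 = (4/5)·(x_2/x_1)^(2). Set equal to p_1/p_2.
Hence x_2/x_1 = ((5/4)·p_1/p_2)^(1/(2)), i.e. raised to the 0.5 power.
With the ratio pinned down, the budget gives x_1* = m/(p_1 + p_2·(x_2/x_1)) and x_2* = (x_2/x_1)·x_1*.
Numerically x_2/x_1 = 1.85405, so x_1* = 46/(13.75 + 5·1.85405) = 1.9982 and x_2* = 1.85405·1.9982 = 3.7048.

x_2* = 3.7048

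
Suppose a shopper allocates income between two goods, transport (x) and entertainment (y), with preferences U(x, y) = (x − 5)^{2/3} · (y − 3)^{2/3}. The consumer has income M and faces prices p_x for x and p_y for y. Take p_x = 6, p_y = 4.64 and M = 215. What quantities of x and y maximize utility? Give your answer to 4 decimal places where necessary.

x* = 19.2567, y* = 21.4353

MRS = (y−3)/(x−5). Tangency with p_x/p_y gives y−3 = (p_x/p_y)·(x−5).
Substituting into the budget: x* = 5 + 0.5·(M − 5·p_x − 3·p_y)/p_x, and y* = 3 + 0.5·(…)/p_y.
Discretionary income = 215 − 5·6 − 3·4.64 = 171.08; x* = 5 + 0.5·171.08/6 = 19.2567; y* = 3 + 0.5·171.08/4.64 = 21.4353.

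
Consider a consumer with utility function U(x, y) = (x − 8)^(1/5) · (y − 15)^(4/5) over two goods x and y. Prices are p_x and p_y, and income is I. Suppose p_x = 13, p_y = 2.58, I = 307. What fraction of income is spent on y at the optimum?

Let x' = x−8, y' = y−15. MRS = (1/4)·y'/x' = p_x/p_y.
After buying the subsistence bundle (8, 15), a share 0.2 of the remaining income goes to x: x* = 8 + 0.2·(I − 8p_x − 15p_y)/p_x.
Discretionary income = 307 − 8·13 − 15·2.58 = 164.3; x* = 8 + 0.2·164.3/13 = 10.5277; y* = 15 + 0.8·164.3/2.58 = 65.9457.
Expenditure on y: 2.58·65.9457 = 170.14; share = 0.5542.

share on y = 0.5542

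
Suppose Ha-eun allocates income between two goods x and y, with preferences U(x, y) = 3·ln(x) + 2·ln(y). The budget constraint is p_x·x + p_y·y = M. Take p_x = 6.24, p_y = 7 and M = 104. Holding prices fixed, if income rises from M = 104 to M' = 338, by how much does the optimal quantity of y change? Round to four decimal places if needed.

Δy* = 13.3714

The MRS is (3/2)·y/x. Set MRS = p_x/p_y.
Rearranging, p_y·y = (2/3)·p_x·x. Substituting into the budget gives p_x·x·(1 + (2/3)) = M.
Demand: x*(p_x,p_y,M) = 0.6·M/p_x and y* = 0.4·M/p_y.
At p_x=6.24, p_y=7, M=104: y* = 0.4·104/7 = 5.9429.
At M' = 338: y* = 19.3143. Change: 19.3143 − 5.9429 = 13.3714.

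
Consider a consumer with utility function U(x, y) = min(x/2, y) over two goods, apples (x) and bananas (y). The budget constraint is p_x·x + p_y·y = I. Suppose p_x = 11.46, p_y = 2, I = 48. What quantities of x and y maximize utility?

With perfect complements, no substitution: consume in ratio x:y = 2:1.
Budget: p_x·x + p_y·(1/2)·x = I, so (2·p_x + p_y)·x = 2·I.
Demand: x*(p_x,p_y,I) = 2·I/(2·p_x + p_y), y* = I/(2·p_x + p_y).
Here 2·11.46 + 2 = 24.92, giving x* = 3.8523 and y* = 1.9262.

x* = 3.8523, y* = 1.9262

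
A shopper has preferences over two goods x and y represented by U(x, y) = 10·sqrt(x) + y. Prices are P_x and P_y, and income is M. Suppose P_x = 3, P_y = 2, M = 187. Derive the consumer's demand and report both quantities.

x* = 11.1111, y* = 76.8333

Set MRS = P_x/P_y: 5·x^(−1/2) = P_x/P_y.
Thus x* = (5·P_y/P_x)² — independent of M — with the rest of income spent on y.
Plugging in: x* = (5·2/3)² = 11.1111, y* = 76.8333.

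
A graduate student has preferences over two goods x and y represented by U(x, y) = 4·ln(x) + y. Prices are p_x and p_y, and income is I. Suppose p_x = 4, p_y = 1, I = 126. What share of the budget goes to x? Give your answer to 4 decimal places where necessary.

share on x = 0.0317

Set MRS = p_x/p_y: (4/x)/1 = p_x/p_y.
So x*(p_x,p_y) = 4·p_y/p_x, independent of income; and y* = (I − 4·p_y)/p_y.
At the given prices: x* = 4·1/4 = 1, and y* = 122.
Expenditure on x: 4·1 = 4; share = 0.0317.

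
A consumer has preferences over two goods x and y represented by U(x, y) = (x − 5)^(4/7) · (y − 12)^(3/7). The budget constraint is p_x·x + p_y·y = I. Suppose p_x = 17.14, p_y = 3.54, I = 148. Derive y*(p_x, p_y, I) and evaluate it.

y* = 14.3995

Discretionary income = 148 − 5·17.14 − 12·3.54 = 19.82; y* = 12 + 3/7·19.82/3.54 = 14.3995.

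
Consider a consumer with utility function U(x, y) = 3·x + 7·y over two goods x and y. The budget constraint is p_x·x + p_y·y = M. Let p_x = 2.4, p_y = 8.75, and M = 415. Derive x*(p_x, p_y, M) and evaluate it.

Linear utility — the consumer picks whichever good has higher MU/price: 3/2.4 = 1.25 vs 7/8.75 = 0.8.
x gives more utility per dollar, so spend all income on x: x* = M/p_x, y* = 0.
Numerically: x* = 172.9167, y* = 0.

x* = 172.9167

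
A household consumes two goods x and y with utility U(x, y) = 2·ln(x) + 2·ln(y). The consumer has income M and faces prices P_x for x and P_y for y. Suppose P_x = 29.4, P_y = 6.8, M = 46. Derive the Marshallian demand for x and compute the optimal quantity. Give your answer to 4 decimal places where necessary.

Demand: x*(P_x,P_y,M) = 0.5·M/P_x and y* = 0.5·M/P_y.
At P_x=29.4, P_y=6.8, M=46: x* = 0.5·46/29.4 = 0.7823.

x* = 0.7823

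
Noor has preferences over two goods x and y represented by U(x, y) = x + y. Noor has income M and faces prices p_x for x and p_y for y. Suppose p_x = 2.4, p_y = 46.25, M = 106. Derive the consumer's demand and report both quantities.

Linear utility — the consumer picks whichever good has higher MU/price: 1/2.4 = 0.4167 vs 1/46.25 = 0.0216.
x gives more utility per dollar, so spend all income on x: x* = M/p_x, y* = 0.
Numerically: x* = 44.1667, y* = 0.

x* = 44.1667, y* = 0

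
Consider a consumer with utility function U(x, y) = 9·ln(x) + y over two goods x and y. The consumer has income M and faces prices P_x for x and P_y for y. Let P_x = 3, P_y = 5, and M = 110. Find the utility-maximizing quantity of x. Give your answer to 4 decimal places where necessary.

Set MRS = P_x/P_y: (9/x)/1 = P_x/P_y.
So x*(P_x,P_y) = 9·P_y/P_x, independent of income; and y* = (M − 9·P_y)/P_y.
At the given prices: x* = 9·5/3 = 15.

x* = 15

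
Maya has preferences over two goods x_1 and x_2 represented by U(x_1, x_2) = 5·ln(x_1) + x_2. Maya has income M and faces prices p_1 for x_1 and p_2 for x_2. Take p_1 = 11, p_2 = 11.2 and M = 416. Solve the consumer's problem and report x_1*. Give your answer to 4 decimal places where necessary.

MU_x_1 = 5/x_1, MU_x_2 = 1. Tangency: 5/x_1 = p_1/p_2.
So x_1*(p_1,p_2) = 5·p_2/p_1, independent of income; and x_2* = (M − 5·p_2)/p_2.
At the given prices: x_1* = 5·11.2/11 = 5.0909.

x_1* = 5.0909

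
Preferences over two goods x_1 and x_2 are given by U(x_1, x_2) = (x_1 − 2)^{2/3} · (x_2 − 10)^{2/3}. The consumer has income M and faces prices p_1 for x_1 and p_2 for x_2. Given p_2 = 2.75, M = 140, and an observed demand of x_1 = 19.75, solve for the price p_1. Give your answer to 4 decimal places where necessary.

Let x_1' = x_1−2, x_2' = x_2−10. MRS = x_2'/x_1' = p_1/p_2.
Substituting into the budget: x_1* = 2 + 0.5·(M − 2·p_1 − 10·p_2)/p_1, and x_2* = 10 + 0.5·(…)/p_2.
Set x_1* = 19.75 in the demand function and solve for p_1: p_1 = 3.

p_1 = 3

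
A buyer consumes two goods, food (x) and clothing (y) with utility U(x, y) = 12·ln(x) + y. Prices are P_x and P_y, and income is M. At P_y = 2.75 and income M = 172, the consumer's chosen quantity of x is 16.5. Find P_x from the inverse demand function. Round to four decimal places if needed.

Set MRS = P_x/P_y: (12/x)/1 = P_x/P_y.
So x*(P_x,P_y) = 12·P_y/P_x, independent of income; and y* = (M − 12·P_y)/P_y.
Set x* = 16.5 in the demand function and solve for P_x: P_x = 2.

P_x = 2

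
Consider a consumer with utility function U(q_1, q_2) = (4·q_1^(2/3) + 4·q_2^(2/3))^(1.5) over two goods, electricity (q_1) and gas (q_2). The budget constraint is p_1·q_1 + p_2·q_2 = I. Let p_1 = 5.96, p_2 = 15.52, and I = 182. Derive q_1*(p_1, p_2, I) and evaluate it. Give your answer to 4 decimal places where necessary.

q_1* = 26.6123

MU_q_1 ∝ 4·q_1^(-1/3), MU_q_2 ∝ 4·q_2^(-1/3), so MRS = (q_2/q_1)^(1/3) = p_1/p_2.
Hence q_2/q_1 = (p_1/p_2)^(1/(1/3)), i.e. raised to the 3 power.
With the ratio pinned down, the budget gives q_1* = I/(p_1 + p_2·(q_2/q_1)) and q_2* = (q_2/q_1)·q_1*.
Numerically q_2/q_1 = 0.056632, so q_1* = 182/(5.96 + 15.52·0.056632) = 26.6123.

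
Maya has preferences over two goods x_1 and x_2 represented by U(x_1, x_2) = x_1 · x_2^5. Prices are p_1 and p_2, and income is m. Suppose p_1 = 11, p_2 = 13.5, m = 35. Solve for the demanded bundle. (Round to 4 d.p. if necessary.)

x_1* = 0.5303, x_2* = 2.1605

Tangency: MRS = (1/5)·x_2/x_1 = p_1/p_2.
So p_2·x_2 = 5·p_1·x_1; combined with the budget, a share 1/6 of income goes to x_1.
Demand: x_1*(p_1,p_2,m) = 1/6·m/p_1 and x_2* = 5/6·m/p_2.
At p_1=11, p_2=13.5, m=35: x_1* = 1/6·35/11 = 0.5303, x_2* = 2.1605.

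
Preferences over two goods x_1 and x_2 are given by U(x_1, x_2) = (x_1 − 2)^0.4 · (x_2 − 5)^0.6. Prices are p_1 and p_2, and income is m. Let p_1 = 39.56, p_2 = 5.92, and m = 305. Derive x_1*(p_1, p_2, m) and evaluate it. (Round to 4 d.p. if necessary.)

x_1* = 3.9846

This is Cobb-Douglas in (x_1−2, x_2−5): tangency gives 0.4·p_2·(x_2−5) = 0.6·p_1·(x_1−2).
After buying the subsistence bundle (2, 5), a share 0.4 of the remaining income goes to x_1: x_1* = 2 + 0.4·(m − 2p_1 − 5p_2)/p_1.
Discretionary income = 305 − 2·39.56 − 5·5.92 = 196.28; x_1* = 2 + 0.4·196.28/39.56 = 3.9846.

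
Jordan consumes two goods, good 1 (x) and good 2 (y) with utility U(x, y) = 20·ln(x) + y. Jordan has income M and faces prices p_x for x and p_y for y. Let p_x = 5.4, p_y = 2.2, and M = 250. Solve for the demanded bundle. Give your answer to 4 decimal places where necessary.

MU_x = 20/x, MU_y = 1. Tangency: 20/x = p_x/p_y.
So x*(p_x,p_y) = 20·p_y/p_x, independent of income; and y* = (M − 20·p_y)/p_y.
At the given prices: x* = 20·2.2/5.4 = 8.1481, and y* = 93.6364.

x* = 8.1481, y* = 93.6364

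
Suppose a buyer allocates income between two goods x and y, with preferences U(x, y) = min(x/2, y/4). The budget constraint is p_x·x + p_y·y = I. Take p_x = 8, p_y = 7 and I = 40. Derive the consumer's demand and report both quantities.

x* = 1.8182, y* = 3.6364

Leontief preferences: the optimum is at the kink where x/2 = y/4, i.e. y = 2·x.
Budget: p_x·x + p_y·2·x = I, so (2·p_x + 4·p_y)·x = 2·I.
Demand: x*(p_x,p_y,I) = 2·I/(2·p_x + 4·p_y), y* = 4·I/(2·p_x + 4·p_y).
Here 2·8 + 4·7 = 44, giving x* = 1.8182 and y* = 3.6364.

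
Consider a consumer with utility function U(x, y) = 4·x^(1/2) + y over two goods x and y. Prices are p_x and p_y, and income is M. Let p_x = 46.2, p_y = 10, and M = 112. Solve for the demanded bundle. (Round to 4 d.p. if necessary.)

x* = 0.1874, y* = 10.3342

Utility is quasi-linear in y; the FOC for x is 2/√x = p_x/p_y.
Thus x* = (2·p_y/p_x)² — independent of M — with the rest of income spent on y.
Plugging in: x* = (2·10/46.2)² = 0.1874, y* = 10.3342.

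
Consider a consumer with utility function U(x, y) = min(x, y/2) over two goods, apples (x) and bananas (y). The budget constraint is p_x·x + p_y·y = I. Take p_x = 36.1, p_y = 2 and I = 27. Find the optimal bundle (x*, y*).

x* = 0.6733, y* = 1.3466

With perfect complements, no substitution: consume in ratio x:y = 1:2.
Budget: p_x·x + p_y·2·x = I, so (p_x + 2·p_y)·x = I.
Demand: x*(p_x,p_y,I) = I/(p_x + 2·p_y), y* = 2·I/(p_x + 2·p_y).
Here 36.1 + 2·2 = 40.1, giving x* = 0.6733 and y* = 1.3466.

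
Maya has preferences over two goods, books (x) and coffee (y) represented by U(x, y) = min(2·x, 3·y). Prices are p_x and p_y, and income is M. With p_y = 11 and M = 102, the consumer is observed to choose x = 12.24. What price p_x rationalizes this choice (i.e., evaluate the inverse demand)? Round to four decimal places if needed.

p_x = 1

With perfect complements, no substitution: consume in ratio x:y = 3:2.
Budget: p_x·x + p_y·(2/3)·x = M, so (3·p_x + 2·p_y)·x = 3·M.
Demand: x*(p_x,p_y,M) = 3·M/(3·p_x + 2·p_y), y* = 2·M/(3·p_x + 2·p_y).
Set x* = 12.24 in the demand function and solve for p_x: p_x = 1.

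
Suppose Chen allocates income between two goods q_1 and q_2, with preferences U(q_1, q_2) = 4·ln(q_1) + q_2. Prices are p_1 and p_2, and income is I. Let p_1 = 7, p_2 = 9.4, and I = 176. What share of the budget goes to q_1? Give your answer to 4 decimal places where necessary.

So q_1*(p_1,p_2) = 4·p_2/p_1, independent of income; and q_2* = (I − 4·p_2)/p_2.
At the given prices: q_1* = 4·9.4/7 = 5.3714, and q_2* = 14.7234.
Expenditure on q_1: 7·5.3714 = 37.6; share = 0.2136.

share on q_1 = 0.2136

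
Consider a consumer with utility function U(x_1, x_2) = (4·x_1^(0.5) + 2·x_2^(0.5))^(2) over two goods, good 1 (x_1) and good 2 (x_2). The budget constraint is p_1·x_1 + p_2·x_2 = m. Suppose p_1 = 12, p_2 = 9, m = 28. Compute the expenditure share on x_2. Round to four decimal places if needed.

From the CES first-order condition, 2·(x_2/x_1)^(0.5) = p_1/p_2.
Hence x_2/x_1 = ((1/2)·p_1/p_2)^(1/(0.5)), i.e. raised to the 2 power.
Substitute x_2 = (x_2/x_1)·x_1 into the budget: x_1* = m/(p_1 + p_2·(x_2/x_1)).
Numerically x_2/x_1 = 0.444444, so x_1* = 28/(12 + 9·0.444444) = 1.75 and x_2* = 0.444444·1.75 = 0.7778.
Expenditure on x_2: 9·0.7778 = 7; share = 0.25.

share on x_2 = 0.25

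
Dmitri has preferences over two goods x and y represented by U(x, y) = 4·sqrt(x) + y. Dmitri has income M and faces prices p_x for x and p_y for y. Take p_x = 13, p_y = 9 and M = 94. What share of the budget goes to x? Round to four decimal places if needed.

Set MRS = p_x/p_y: 2·x^(−1/2) = p_x/p_y.
Thus x* = (2·p_y/p_x)² — independent of M — with the rest of income spent on y.
Plugging in: x* = (2·9/13)² = 1.9172, y* = 7.6752.
Expenditure on x: 13·1.9172 = 24.9231; share = 0.2651.

share on x = 0.2651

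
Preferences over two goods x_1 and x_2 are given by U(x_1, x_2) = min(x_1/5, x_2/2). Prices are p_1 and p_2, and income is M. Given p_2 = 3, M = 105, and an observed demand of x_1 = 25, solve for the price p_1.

p_1 = 3

With perfect complements, no substitution: consume in ratio x_1:x_2 = 5:2.
Budget: p_1·x_1 + p_2·(2/5)·x_1 = M, so (5·p_1 + 2·p_2)·x_1 = 5·M.
Demand: x_1*(p_1,p_2,M) = 5·M/(5·p_1 + 2·p_2), x_2* = 2·M/(5·p_1 + 2·p_2).
Set x_1* = 25 in the demand function and solve for p_1: p_1 = 3.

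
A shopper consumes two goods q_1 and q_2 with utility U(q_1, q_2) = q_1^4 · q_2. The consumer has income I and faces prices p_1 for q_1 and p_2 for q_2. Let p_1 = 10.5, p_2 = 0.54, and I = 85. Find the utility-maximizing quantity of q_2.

At p_1=10.5, p_2=0.54, I=85: q_2* = 0.2·85/0.54 = 31.4815.

q_2* = 31.4815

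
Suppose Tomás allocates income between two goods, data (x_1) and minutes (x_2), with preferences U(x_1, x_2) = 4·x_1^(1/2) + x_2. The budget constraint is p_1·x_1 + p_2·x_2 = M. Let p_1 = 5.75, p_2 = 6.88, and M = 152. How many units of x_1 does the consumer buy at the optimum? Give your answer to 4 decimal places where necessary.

x_1* = 5.7267

Utility is quasi-linear in x_2; the FOC for x_1 is 2/√x_1 = p_1/p_2.
Thus x_1* = (2·p_2/p_1)² — independent of M — with the rest of income spent on x_2.
Plugging in: x_1* = (2·6.88/5.75)² = 5.7267.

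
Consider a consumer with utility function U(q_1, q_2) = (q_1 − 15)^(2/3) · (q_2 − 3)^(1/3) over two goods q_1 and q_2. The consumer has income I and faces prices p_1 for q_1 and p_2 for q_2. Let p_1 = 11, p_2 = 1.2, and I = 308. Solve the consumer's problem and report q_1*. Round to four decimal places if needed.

q_1* = 23.4485

After buying the subsistence bundle (15, 3), a share 2/3 of the remaining income goes to q_1: q_1* = 15 + 2/3·(I − 15p_1 − 3p_2)/p_1.
Discretionary income = 308 − 15·11 − 3·1.2 = 139.4; q_1* = 15 + 2/3·139.4/11 = 23.4485.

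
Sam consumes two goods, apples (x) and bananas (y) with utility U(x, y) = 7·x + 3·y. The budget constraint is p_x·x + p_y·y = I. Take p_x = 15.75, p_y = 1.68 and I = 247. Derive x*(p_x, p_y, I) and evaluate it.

x* = 0

Perfect substitutes: compare marginal utility per dollar. 7/p_x vs 3/p_y → 0.4444 vs 1.7857.
y gives more utility per dollar, so spend all income on y: y* = I/p_y, x* = 0.
Numerically: x* = 0, y* = 147.0238.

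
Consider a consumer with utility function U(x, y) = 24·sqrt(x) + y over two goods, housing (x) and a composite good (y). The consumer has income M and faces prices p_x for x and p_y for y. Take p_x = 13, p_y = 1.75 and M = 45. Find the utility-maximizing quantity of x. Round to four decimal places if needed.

x* = 2.6095

Utility is quasi-linear in y; the FOC for x is 12/√x = p_x/p_y.
Solve: √x = 12·p_y/p_x, so x*(p_x,p_y) = (12·p_y/p_x)², and y* = (M − p_x·x*)/p_y.
Plugging in: x* = (12·1.75/13)² = 2.6095.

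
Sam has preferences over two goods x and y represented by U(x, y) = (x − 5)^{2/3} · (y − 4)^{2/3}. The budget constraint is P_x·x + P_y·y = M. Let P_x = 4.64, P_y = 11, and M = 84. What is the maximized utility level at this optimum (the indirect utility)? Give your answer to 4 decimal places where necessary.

V = 1.241

MRS = (y−4)/(x−5). Tangency with P_x/P_y gives y−4 = (P_x/P_y)·(x−5).
After buying the subsistence bundle (5, 4), a share 0.5 of the remaining income goes to x: x* = 5 + 0.5·(M − 5P_x − 4P_y)/P_x.
Discretionary income = 84 − 5·4.64 − 4·11 = 16.8; x* = 5 + 0.5·16.8/4.64 = 6.8103; y* = 4 + 0.5·16.8/11 = 4.7636.
Utility at the optimum: U(6.8103, 4.7636) = 1.241.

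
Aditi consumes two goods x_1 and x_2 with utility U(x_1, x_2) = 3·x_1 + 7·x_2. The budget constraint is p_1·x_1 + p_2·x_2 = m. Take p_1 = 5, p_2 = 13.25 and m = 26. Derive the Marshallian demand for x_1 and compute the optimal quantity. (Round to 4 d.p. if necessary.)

x_1* = 5.2

Linear utility — the consumer picks whichever good has higher MU/price: 3/5 = 0.6 vs 7/13.25 = 0.5283.
x_1 gives more utility per dollar, so spend all income on x_1: x_1* = m/p_1, x_2* = 0.
Numerically: x_1* = 5.2, x_2* = 0.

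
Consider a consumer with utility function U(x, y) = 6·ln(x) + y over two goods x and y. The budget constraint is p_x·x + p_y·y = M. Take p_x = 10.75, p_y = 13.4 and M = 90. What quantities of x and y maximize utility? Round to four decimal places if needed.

x* = 7.4791, y* = 0.7164

MU_x = 6/x, MU_y = 1. Tangency: 6/x = p_x/p_y.
So x*(p_x,p_y) = 6·p_y/p_x, independent of income; and y* = (M − 6·p_y)/p_y.
At the given prices: x* = 6·13.4/10.75 = 7.4791, and y* = 0.7164.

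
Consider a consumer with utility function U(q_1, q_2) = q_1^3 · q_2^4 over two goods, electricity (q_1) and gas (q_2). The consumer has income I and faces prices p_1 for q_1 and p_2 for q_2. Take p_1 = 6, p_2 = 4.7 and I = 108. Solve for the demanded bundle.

q_1* = 7.7143, q_2* = 13.1307

Tangency: MRS = (3/4)·q_2/q_1 = p_1/p_2.
Rearranging, p_2·q_2 = (4/3)·p_1·q_1. Substituting into the budget gives p_1·q_1·(1 + (4/3)) = I.
Demand: q_1*(p_1,p_2,I) = 3/7·I/p_1 and q_2* = 4/7·I/p_2.
At p_1=6, p_2=4.7, I=108: q_1* = 3/7·108/6 = 7.7143, q_2* = 13.1307.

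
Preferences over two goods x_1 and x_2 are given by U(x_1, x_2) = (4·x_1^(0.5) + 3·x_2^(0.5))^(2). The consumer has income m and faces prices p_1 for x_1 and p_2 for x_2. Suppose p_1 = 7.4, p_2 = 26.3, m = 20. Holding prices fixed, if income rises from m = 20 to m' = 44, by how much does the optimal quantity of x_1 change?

Δx_1* = 2.8001

MU_x_1 ∝ 4·x_1^(-0.5), MU_x_2 ∝ 3·x_2^(-0.5), so MRS = (4/3)·(x_2/x_1)^(0.5) = p_1/p_2.
Solve for the ratio: x_2/x_1 = [(3/4)·p_1/p_2]^(2).
Substitute x_2 = (x_2/x_1)·x_1 into the budget: x_1* = m/(p_1 + p_2·(x_2/x_1)).
Numerically x_2/x_1 = 0.044532, so x_1* = 20/(7.4 + 26.3·0.044532) = 2.3334.
At m' = 44: x_1* = 5.1335. Change: 5.1335 − 2.3334 = 2.8001.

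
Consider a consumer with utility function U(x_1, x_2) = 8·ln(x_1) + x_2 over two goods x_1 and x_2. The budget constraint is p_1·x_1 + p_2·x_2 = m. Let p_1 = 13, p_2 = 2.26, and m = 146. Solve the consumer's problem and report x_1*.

MU_x_1 = 8/x_1, MU_x_2 = 1. Tangency: 8/x_1 = p_1/p_2.
So x_1*(p_1,p_2) = 8·p_2/p_1, independent of income; and x_2* = (m − 8·p_2)/p_2.
At the given prices: x_1* = 8·2.26/13 = 1.3908.

x_1* = 1.3908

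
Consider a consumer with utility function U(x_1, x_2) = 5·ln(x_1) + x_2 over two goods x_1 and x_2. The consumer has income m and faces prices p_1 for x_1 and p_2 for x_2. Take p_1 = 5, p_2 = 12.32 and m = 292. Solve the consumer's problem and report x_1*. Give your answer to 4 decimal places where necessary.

Set MRS = p_1/p_2: (5/x_1)/1 = p_1/p_2.
So x_1*(p_1,p_2) = 5·p_2/p_1, independent of income; and x_2* = (m − 5·p_2)/p_2.
At the given prices: x_1* = 5·12.32/5 = 12.32.

x_1* = 12.32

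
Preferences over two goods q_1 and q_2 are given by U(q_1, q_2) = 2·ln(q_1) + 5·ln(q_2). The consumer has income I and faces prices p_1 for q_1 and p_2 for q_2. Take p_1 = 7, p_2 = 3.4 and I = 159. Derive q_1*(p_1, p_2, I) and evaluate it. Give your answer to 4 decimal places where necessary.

q_1* = 6.4898

MU_q_1/MU_q_2 = (2·q_2)/(5·q_1); tangency sets this equal to p_1/p_2.
Rearranging, p_2·q_2 = (5/2)·p_1·q_1. Substituting into the budget gives p_1·q_1·(1 + (5/2)) = I.
Demand: q_1*(p_1,p_2,I) = 2/7·I/p_1 and q_2* = 5/7·I/p_2.
At p_1=7, p_2=3.4, I=159: q_1* = 2/7·159/7 = 6.4898.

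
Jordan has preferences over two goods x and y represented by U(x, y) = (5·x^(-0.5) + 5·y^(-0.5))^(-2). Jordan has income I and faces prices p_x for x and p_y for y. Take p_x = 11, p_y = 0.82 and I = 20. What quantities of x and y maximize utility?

From the CES first-order condition, (y/x)^(1.5) = p_x/p_y.
Hence y/x = (p_x/p_y)^(1/(1.5)), i.e. raised to the 2/3 power.
With the ratio pinned down, the budget gives x* = I/(p_x + p_y·(y/x)) and y* = (y/x)·x*.
Numerically y/x = 5.645719, so x* = 20/(11 + 0.82·5.645719) = 1.2796 and y* = 5.645719·1.2796 = 7.2244.

x* = 1.2796, y* = 7.2244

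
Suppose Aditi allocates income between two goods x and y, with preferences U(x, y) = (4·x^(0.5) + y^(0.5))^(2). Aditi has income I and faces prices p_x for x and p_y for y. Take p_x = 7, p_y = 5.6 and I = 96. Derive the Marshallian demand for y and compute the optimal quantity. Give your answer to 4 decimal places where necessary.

y* = 1.2422

MRS = MU_x/MU_y = 4·(y/x)^(0.5). Set equal to p_x/p_y.
Hence y/x = ((1/4)·p_x/p_y)^(1/(0.5)), i.e. raised to the 2 power.
Substitute y = (y/x)·x into the budget: x* = I/(p_x + p_y·(y/x)).
Numerically y/x = 0.097656, so x* = 96/(7 + 5.6·0.097656) = 12.7205 and y* = 0.097656·12.7205 = 1.2422.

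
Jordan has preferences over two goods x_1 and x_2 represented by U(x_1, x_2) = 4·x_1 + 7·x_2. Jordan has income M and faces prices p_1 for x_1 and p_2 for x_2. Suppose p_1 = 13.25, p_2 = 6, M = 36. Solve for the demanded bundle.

x_1* = 0, x_2* = 6

Linear utility — the consumer picks whichever good has higher MU/price: 4/13.25 = 0.3019 vs 7/6 = 1.1667.
x_2 gives more utility per dollar, so spend all income on x_2: x_2* = M/p_2, x_1* = 0.
Numerically: x_1* = 0, x_2* = 6.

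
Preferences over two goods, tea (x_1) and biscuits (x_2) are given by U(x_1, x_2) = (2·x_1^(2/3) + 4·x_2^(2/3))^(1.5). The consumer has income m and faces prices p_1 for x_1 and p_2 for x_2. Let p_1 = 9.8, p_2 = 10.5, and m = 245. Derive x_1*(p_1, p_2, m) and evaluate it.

MU_x_1 ∝ 2·x_1^(-1/3), MU_x_2 ∝ 4·x_2^(-1/3), so MRS = (1/2)·(x_2/x_1)^(1/3) = p_1/p_2.
Hence x_2/x_1 = (2·p_1/p_2)^(1/(1/3)), i.e. raised to the 3 power.
Substitute x_2 = (x_2/x_1)·x_1 into the budget: x_1* = m/(p_1 + p_2·(x_2/x_1)).
Numerically x_2/x_1 = 6.504296, so x_1* = 245/(9.8 + 10.5·6.504296) = 3.1372.

x_1* = 3.1372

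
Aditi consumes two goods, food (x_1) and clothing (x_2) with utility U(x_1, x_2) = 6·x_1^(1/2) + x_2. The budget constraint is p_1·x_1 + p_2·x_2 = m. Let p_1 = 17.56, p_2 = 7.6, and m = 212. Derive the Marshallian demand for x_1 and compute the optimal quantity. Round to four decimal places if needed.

x_1* = 1.6859

Solve: √x_1 = 3·p_2/p_1, so x_1*(p_1,p_2) = (3·p_2/p_1)², and x_2* = (m − p_1·x_1*)/p_2.
Plugging in: x_1* = (3·7.6/17.56)² = 1.6859.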